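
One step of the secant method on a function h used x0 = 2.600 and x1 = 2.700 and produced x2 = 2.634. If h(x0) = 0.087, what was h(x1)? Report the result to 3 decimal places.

The secant line through (2.600, 0.087) and (2.700, h(x1)) crosses zero at x2 = 2.634.
So (2.600, 0.087), (2.700, h(x1)), (2.634, 0) are collinear:
h(x1) = 0.087 · (2.700 − 2.634) / (2.600 − 2.634) = 0.087 · (0.06600)/(-0.03400) = -0.16888

-0.169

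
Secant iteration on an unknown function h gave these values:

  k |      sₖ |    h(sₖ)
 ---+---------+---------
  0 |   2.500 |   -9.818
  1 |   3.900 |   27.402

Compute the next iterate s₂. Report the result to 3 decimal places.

2.869

s₂ = 3.900 − 27.402·(3.900 − 2.500) / (27.402 − (-9.818))
   = 3.900 − (38.36280)/(37.22000) = 2.86930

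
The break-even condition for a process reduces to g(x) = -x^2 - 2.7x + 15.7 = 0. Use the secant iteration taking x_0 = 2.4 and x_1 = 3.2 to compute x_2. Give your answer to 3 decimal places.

g(2.4) = 3.46000, g(3.2) = -3.18000
x_2 = 3.20000 − (-3.18000)·(3.20000 − 2.40000) / (-3.18000 − 3.46000) = 3.20000 − (-2.54400)/(-6.64000) = 2.81687

2.817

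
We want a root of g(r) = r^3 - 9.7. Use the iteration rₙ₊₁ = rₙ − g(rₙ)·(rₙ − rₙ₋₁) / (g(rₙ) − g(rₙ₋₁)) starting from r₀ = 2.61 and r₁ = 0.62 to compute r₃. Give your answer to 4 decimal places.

2.8194

g(2.61) = 8.079581, g(0.62) = -9.461672
r₂ = 0.620000 − (-9.461672)·(0.620000 − 2.610000) / (-9.461672 − 8.079581) = 0.620000 − (18.828727)/(-17.541253) = 1.693397
g(1.693397) = -4.844026
r₃ = 1.693397 − (-4.844026)·(1.693397 − 0.620000) / (-4.844026 − (-9.461672)) = 1.693397 − (-5.199563)/(4.617646) = 2.819417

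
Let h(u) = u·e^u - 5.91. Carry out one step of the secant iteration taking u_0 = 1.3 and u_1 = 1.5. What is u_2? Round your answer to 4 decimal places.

h(1.3) = -1.139914, h(1.5) = 0.812534
u_2 = 1.500000 − 0.812534·(1.500000 − 1.300000) / (0.812534 − (-1.139914)) = 1.500000 − (0.162507)/(1.952448) = 1.416768

1.4168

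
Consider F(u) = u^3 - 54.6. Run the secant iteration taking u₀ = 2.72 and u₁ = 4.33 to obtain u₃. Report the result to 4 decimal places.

F(2.72) = -34.476352, F(4.33) = 26.582737
u₂ = 4.330000 − 26.582737·(4.330000 − 2.720000) / (26.582737 − (-34.476352)) = 4.330000 − (42.798207)/(61.059089) = 3.629069
F(3.629069) = -6.804646
u₃ = 3.629069 − (-6.804646)·(3.629069 − 4.330000) / (-6.804646 − 26.582737) = 3.629069 − (4.769587)/(-33.387383) = 3.771925

3.7719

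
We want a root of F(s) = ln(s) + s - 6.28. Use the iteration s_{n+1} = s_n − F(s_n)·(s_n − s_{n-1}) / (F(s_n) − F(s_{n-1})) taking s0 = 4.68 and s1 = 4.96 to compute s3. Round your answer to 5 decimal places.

4.72676

F(4.68) = -0.0567019, F(4.96) = 0.2814057
s2 = 4.9600000 − 0.2814057·(4.9600000 − 4.6800000) / (0.2814057 − (-0.0567019)) = 4.9600000 − (0.0787936)/(0.3381076) = 4.7269570
F(4.7269570) = 0.0002387
s3 = 4.7269570 − 0.0002387·(4.7269570 − 4.9600000) / (0.0002387 − 0.2814057) = 4.7269570 − (-0.0000556)/(-0.2811671) = 4.7267592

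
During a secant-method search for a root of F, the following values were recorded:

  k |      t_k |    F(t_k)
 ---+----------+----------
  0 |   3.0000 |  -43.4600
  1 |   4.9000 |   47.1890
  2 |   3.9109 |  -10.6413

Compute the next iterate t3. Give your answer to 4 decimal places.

t3 = 3.9109 − (-10.6413)·(3.9109 − 4.9000) / (-10.6413 − 47.1890)
   = 3.9109 − (10.525310)/(-57.830300) = 4.092903

4.0929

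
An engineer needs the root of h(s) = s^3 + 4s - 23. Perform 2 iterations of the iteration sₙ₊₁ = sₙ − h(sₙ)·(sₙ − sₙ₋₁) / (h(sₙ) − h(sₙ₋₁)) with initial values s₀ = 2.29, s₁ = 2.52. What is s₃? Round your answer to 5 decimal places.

h(2.29) = -1.8310110, h(2.52) = 3.0830080
s₂ = 2.5200000 − 3.0830080·(2.5200000 − 2.2900000) / (3.0830080 − (-1.8310110)) = 2.5200000 − (0.7090918)/(4.9140190) = 2.3757002
h(2.3757002) = -0.0888621
s₃ = 2.3757002 − (-0.0888621)·(2.3757002 − 2.5200000) / (-0.0888621 − 3.0830080) = 2.3757002 − (0.0128228)/(-3.1718701) = 2.3797429

2.37974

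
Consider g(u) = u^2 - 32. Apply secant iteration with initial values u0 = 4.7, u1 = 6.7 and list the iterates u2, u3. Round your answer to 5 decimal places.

g(4.7) = -9.9100000, g(6.7) = 12.8900000
u2 = 6.7000000 − 12.8900000·(6.7000000 − 4.7000000) / (12.8900000 − (-9.9100000)) = 6.7000000 − (25.7800000)/(22.8000000) = 5.5692982
g(5.5692982) = -0.9829171
u3 = 5.5692982 − (-0.9829171)·(5.5692982 − 6.7000000) / (-0.9829171 − 12.8900000) = 5.5692982 − (1.1113860)/(-13.8729171) = 5.6494102

5.56930, 5.64941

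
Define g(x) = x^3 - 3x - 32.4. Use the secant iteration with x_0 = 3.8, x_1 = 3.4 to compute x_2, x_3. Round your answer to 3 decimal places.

g(3.8) = 11.07200, g(3.4) = -3.29600
x_2 = 3.40000 − (-3.29600)·(3.40000 − 3.80000) / (-3.29600 − 11.07200) = 3.40000 − (1.31840)/(-14.36800) = 3.49176
g(3.49176) = -0.30241
x_3 = 3.49176 − (-0.30241)·(3.49176 − 3.40000) / (-0.30241 − (-3.29600)) = 3.49176 − (-0.02775)/(2.99359) = 3.50103

3.492, 3.501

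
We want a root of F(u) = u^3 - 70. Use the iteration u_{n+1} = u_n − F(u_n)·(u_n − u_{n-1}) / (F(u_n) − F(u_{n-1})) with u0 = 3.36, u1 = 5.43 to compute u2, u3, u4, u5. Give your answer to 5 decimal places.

F(3.36) = -32.0669440, F(5.43) = 90.1030070
u2 = 5.4300000 − 90.1030070·(5.4300000 − 3.3600000) / (90.1030070 − (-32.0669440)) = 5.4300000 − (186.5132245)/(122.1699510) = 3.9033298
F(3.9033298) = -10.5289318
u3 = 3.9033298 − (-10.5289318)·(3.9033298 − 5.4300000) / (-10.5289318 − 90.1030070) = 3.9033298 − (16.0742065)/(-100.6319388) = 4.0630624
F(4.0630624) = -2.9250294
u4 = 4.0630624 − (-2.9250294)·(4.0630624 − 3.9033298) / (-2.9250294 − (-10.5289318)) = 4.0630624 − (-0.4672227)/(7.6039024) = 4.1245076
F(4.1245076) = 0.1643189
u5 = 4.1245076 − 0.1643189·(4.1245076 − 4.0630624) / (0.1643189 − (-2.9250294)) = 4.1245076 − (0.0100966)/(3.0893483) = 4.1212394

3.90333, 4.06306, 4.12451, 4.12124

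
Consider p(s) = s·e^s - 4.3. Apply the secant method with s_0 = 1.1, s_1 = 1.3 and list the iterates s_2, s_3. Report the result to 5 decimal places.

1.23585, 1.24169

p(1.1) = -0.9954174, p(1.3) = 0.4700857
s_2 = 1.3000000 − 0.4700857·(1.3000000 − 1.1000000) / (0.4700857 − (-0.9954174)) = 1.3000000 − (0.0940171)/(1.4655030) = 1.2358465
p(1.2358465) = -0.0470933
s_3 = 1.2358465 − (-0.0470933)·(1.2358465 − 1.3000000) / (-0.0470933 − 0.4700857) = 1.2358465 − (0.0030212)/(-0.5171790) = 1.2416882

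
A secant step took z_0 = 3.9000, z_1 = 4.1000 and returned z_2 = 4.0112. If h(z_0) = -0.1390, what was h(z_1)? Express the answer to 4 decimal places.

0.1110

The secant line through (3.9000, -0.1390) and (4.1000, h(z_1)) crosses zero at z_2 = 4.0112.
So (3.9000, -0.1390), (4.1000, h(z_1)), (4.0112, 0) are collinear:
h(z_1) = -0.1390 · (4.1000 − 4.0112) / (3.9000 − 4.0112) = -0.1390 · (0.088800)/(-0.111200) = 0.111000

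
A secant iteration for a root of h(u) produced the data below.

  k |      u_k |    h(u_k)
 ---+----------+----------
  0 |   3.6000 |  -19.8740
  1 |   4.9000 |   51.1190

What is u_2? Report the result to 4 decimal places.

3.9639

u_2 = 4.9000 − 51.1190·(4.9000 − 3.6000) / (51.1190 − (-19.8740))
   = 4.9000 − (66.454700)/(70.993000) = 3.963926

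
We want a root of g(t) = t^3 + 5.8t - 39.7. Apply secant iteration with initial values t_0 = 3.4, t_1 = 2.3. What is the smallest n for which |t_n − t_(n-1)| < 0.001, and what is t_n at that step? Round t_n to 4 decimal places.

g(3.4) = 19.324000, g(2.3) = -14.193000
t_2 = 2.300000 − (-14.193000)·(-1.100000)/(-33.517000) = 2.765802;  |Δ| = 0.465802
g(2.765802) = -2.500889
t_3 = 2.765802 − (-2.500889)·(0.465802)/(11.692111) = 2.865435;  |Δ| = 0.099633
g(2.865435) = 0.446815
t_4 = 2.865435 − 0.446815·(0.099633)/(2.947704) = 2.850333;  |Δ| = 0.015102
g(2.850333) = -0.010828
t_5 = 2.850333 − (-0.010828)·(-0.015102)/(-0.457642) = 2.850690;  |Δ| = 0.000357
|t_5 − t_4| = 0.000357 < 0.001

n = 5, t_n = 2.8507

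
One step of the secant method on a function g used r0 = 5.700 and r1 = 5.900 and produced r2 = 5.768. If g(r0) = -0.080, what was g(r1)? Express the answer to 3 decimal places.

0.155

The secant line through (5.700, -0.080) and (5.900, g(r1)) crosses zero at r2 = 5.768.
So (5.700, -0.080), (5.900, g(r1)), (5.768, 0) are collinear:
g(r1) = -0.080 · (5.900 − 5.768) / (5.700 − 5.768) = -0.080 · (0.13200)/(-0.06800) = 0.15529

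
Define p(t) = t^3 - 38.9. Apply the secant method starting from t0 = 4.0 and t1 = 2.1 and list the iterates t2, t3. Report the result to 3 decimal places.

p(4.0) = 25.10000, p(2.1) = -29.63900
t2 = 2.10000 − (-29.63900)·(2.10000 − 4.00000) / (-29.63900 − 25.10000) = 2.10000 − (56.31410)/(-54.73900) = 3.12877
p(3.12877) = -8.27170
t3 = 3.12877 − (-8.27170)·(3.12877 − 2.10000) / (-8.27170 − (-29.63900)) = 3.12877 − (-8.50972)/(21.36730) = 3.52703

3.129, 3.527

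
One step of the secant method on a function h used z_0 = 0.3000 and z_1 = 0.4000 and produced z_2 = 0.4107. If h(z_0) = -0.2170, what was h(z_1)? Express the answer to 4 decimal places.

-0.0210

The secant line through (0.3000, -0.2170) and (0.4000, h(z_1)) crosses zero at z_2 = 0.4107.
So (0.3000, -0.2170), (0.4000, h(z_1)), (0.4107, 0) are collinear:
h(z_1) = -0.2170 · (0.4000 − 0.4107) / (0.3000 − 0.4107) = -0.2170 · (-0.010700)/(-0.110700) = -0.020975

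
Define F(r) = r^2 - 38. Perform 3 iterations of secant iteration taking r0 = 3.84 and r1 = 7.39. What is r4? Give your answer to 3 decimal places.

F(3.84) = -23.25440, F(7.39) = 16.61210
r2 = 7.39000 − 16.61210·(7.39000 − 3.84000) / (16.61210 − (-23.25440)) = 7.39000 − (58.97295)/(39.86650) = 5.91074
F(5.91074) = -3.06316
r3 = 5.91074 − (-3.06316)·(5.91074 − 7.39000) / (-3.06316 − 16.61210) = 5.91074 − (4.53122)/(-19.67526) = 6.14104
F(6.14104) = -0.28764
r4 = 6.14104 − (-0.28764)·(6.14104 − 5.91074) / (-0.28764 − (-3.06316)) = 6.14104 − (-0.06624)/(2.77553) = 6.16491

6.165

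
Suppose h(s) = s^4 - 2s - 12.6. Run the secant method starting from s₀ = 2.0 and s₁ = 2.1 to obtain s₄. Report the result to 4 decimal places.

h(2.0) = -0.600000, h(2.1) = 2.648100
s₂ = 2.100000 − 2.648100·(2.100000 − 2.000000) / (2.648100 − (-0.600000)) = 2.100000 − (0.264810)/(3.248100) = 2.018472
h(2.018472) = -0.037590
s₃ = 2.018472 − (-0.037590)·(2.018472 − 2.100000) / (-0.037590 − 2.648100) = 2.018472 − (0.003065)/(-2.685690) = 2.019613
h(2.019613) = -0.002304
s₄ = 2.019613 − (-0.002304)·(2.019613 − 2.018472) / (-0.002304 − (-0.037590)) = 2.019613 − (-0.000003)/(0.035286) = 2.019688

2.0197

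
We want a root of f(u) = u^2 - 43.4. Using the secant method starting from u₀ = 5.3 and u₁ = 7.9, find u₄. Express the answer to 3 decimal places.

6.588

f(5.3) = -15.31000, f(7.9) = 19.01000
u₂ = 7.90000 − 19.01000·(7.90000 − 5.30000) / (19.01000 − (-15.31000)) = 7.90000 − (49.42600)/(34.32000) = 6.45985
f(6.45985) = -1.67036
u₃ = 6.45985 − (-1.67036)·(6.45985 − 7.90000) / (-1.67036 − 19.01000) = 6.45985 − (2.40557)/(-20.68036) = 6.57617
f(6.57617) = -0.15399
u₄ = 6.57617 − (-0.15399)·(6.57617 − 6.45985) / (-0.15399 − (-1.67036)) = 6.57617 − (-0.01791)/(1.51637) = 6.58798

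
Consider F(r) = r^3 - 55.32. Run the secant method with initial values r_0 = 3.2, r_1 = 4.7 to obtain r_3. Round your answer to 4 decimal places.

3.7828

F(3.2) = -22.552000, F(4.7) = 48.503000
r_2 = 4.700000 − 48.503000·(4.700000 − 3.200000) / (48.503000 − (-22.552000)) = 4.700000 − (72.754500)/(71.055000) = 3.676082
F(3.676082) = -5.642980
r_3 = 3.676082 − (-5.642980)·(3.676082 − 4.700000) / (-5.642980 − 48.503000) = 3.676082 − (5.777949)/(-54.145980) = 3.782792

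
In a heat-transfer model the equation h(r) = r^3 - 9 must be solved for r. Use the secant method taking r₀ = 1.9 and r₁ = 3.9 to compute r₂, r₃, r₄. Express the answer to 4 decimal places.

h(1.9) = -2.141000, h(3.9) = 50.319000
r₂ = 3.900000 − 50.319000·(3.900000 − 1.900000) / (50.319000 − (-2.141000)) = 3.900000 − (100.638000)/(52.460000) = 1.981624
h(1.981624) = -1.218491
r₃ = 1.981624 − (-1.218491)·(1.981624 − 3.900000) / (-1.218491 − 50.319000) = 1.981624 − (2.337524)/(-51.537491) = 2.026980
h(2.026980) = -0.671854
r₄ = 2.026980 − (-0.671854)·(2.026980 − 1.981624) / (-0.671854 − (-1.218491)) = 2.026980 − (-0.030472)/(0.546637) = 2.082725

1.9816, 2.0270, 2.0827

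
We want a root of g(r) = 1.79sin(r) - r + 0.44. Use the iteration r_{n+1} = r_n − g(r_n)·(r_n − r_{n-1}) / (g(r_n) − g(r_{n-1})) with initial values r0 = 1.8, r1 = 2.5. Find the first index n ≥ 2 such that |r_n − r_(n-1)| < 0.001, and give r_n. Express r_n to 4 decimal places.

n = 5, r_n = 2.0381

g(1.8) = 0.383187, g(2.5) = -0.988735
r2 = 2.500000 − (-0.988735)·(0.700000)/(-1.371922) = 1.995515;  |Δ| = 0.504485
g(1.995515) = 0.075452
r3 = 1.995515 − 0.075452·(-0.504485)/(1.064187) = 2.031283;  |Δ| = 0.035769
g(2.031283) = 0.012263
r4 = 2.031283 − 0.012263·(0.035769)/(-0.063189) = 2.038225;  |Δ| = 0.006942
g(2.038225) = -0.000239
r5 = 2.038225 − (-0.000239)·(0.006942)/(-0.012502) = 2.038093;  |Δ| = 0.000133
|r5 − r4| = 0.000133 < 0.001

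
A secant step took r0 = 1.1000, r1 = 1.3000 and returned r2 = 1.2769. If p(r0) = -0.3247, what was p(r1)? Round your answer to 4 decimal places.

0.0424

The secant line through (1.1000, -0.3247) and (1.3000, p(r1)) crosses zero at r2 = 1.2769.
So (1.1000, -0.3247), (1.3000, p(r1)), (1.2769, 0) are collinear:
p(r1) = -0.3247 · (1.3000 − 1.2769) / (1.1000 − 1.2769) = -0.3247 · (0.023100)/(-0.176900) = 0.042400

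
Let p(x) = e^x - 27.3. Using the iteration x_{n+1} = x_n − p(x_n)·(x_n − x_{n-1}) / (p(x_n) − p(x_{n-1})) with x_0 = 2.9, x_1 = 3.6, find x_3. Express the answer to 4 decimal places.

3.2984

p(2.9) = -9.125855, p(3.6) = 9.298234
x_2 = 3.600000 − 9.298234·(3.600000 − 2.900000) / (9.298234 − (-9.125855)) = 3.600000 − (6.508764)/(18.424089) = 3.246725
p(3.246725) = -1.593977
x_3 = 3.246725 − (-1.593977)·(3.246725 − 3.600000) / (-1.593977 − 9.298234) = 3.246725 − (0.563112)/(-10.892211) = 3.298424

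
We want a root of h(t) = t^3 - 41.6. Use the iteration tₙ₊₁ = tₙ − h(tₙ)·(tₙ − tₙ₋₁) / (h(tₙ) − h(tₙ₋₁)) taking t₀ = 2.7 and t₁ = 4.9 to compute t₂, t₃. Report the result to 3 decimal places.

3.192, 3.374

h(2.7) = -21.91700, h(4.9) = 76.04900
t₂ = 4.90000 − 76.04900·(4.90000 − 2.70000) / (76.04900 − (-21.91700)) = 4.90000 − (167.30780)/(97.96600) = 3.19219
h(3.19219) = -9.07149
t₃ = 3.19219 − (-9.07149)·(3.19219 − 4.90000) / (-9.07149 − 76.04900) = 3.19219 − (15.49243)/(-85.12049) = 3.37419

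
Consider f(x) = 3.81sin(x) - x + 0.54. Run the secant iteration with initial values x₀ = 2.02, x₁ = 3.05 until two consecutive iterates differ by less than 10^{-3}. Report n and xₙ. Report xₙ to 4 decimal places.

f(2.02) = 1.952022, f(3.05) = -2.161520
x₂ = 3.050000 − (-2.161520)·(1.030000)/(-4.113542) = 2.508772;  |Δ| = 0.541228
f(2.508772) = 0.284546
x₃ = 2.508772 − 0.284546·(-0.541228)/(2.446065) = 2.571732;  |Δ| = 0.062960
f(2.571732) = 0.023821
x₄ = 2.571732 − 0.023821·(0.062960)/(-0.260725) = 2.577484;  |Δ| = 0.005752
f(2.577484) = -0.000418
x₅ = 2.577484 − (-0.000418)·(0.005752)/(-0.024239) = 2.577385;  |Δ| = 0.000099
|x₅ − x₄| = 0.000099 < 10^{-3}

n = 5, xₙ = 2.5774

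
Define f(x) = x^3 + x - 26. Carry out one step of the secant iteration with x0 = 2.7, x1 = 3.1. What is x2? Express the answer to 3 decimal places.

f(2.7) = -3.61700, f(3.1) = 6.89100
x2 = 3.10000 − 6.89100·(3.10000 − 2.70000) / (6.89100 − (-3.61700)) = 3.10000 − (2.75640)/(10.50800) = 2.83769

2.838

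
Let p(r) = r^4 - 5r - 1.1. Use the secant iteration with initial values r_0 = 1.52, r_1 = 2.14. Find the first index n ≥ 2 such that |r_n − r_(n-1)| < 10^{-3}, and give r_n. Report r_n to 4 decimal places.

p(1.52) = -3.362052, p(2.14) = 9.172736
r_2 = 2.140000 − 9.172736·(0.620000)/(12.534788) = 1.686295;  |Δ| = 0.453705
p(1.686295) = -1.445467
r_3 = 1.686295 − (-1.445467)·(-0.453705)/(-10.618203) = 1.748058;  |Δ| = 0.061763
p(1.748058) = -0.502941
r_4 = 1.748058 − (-0.502941)·(0.061763)/(0.942525) = 1.781016;  |Δ| = 0.032958
p(1.781016) = 0.056615
r_5 = 1.781016 − 0.056615·(0.032958)/(0.559557) = 1.777681;  |Δ| = 0.003335
p(1.777681) = -0.001855
r_6 = 1.777681 − (-0.001855)·(-0.003335)/(-0.058470) = 1.777787;  |Δ| = 0.000106
|r_6 − r_5| = 0.000106 < 10^{-3}

n = 6, r_n = 1.7778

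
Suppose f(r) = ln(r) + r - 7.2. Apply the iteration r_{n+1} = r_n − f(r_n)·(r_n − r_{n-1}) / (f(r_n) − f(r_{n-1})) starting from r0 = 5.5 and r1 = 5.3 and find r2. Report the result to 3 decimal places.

5.496

f(5.5) = 0.00475, f(5.3) = -0.23229
r2 = 5.30000 − (-0.23229)·(5.30000 − 5.50000) / (-0.23229 − 0.00475) = 5.30000 − (0.04646)/(-0.23704) = 5.49599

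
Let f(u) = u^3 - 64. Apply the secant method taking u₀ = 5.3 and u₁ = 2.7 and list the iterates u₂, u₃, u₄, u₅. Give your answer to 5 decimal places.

3.59187, 4.18269, 3.98067, 3.99914

f(5.3) = 84.8770000, f(2.7) = -44.3170000
u₂ = 2.7000000 − (-44.3170000)·(2.7000000 − 5.3000000) / (-44.3170000 − 84.8770000) = 2.7000000 − (115.2242000)/(-129.1940000) = 3.5918696
f(3.5918696) = -17.6593969
u₃ = 3.5918696 − (-17.6593969)·(3.5918696 − 2.7000000) / (-17.6593969 − (-44.3170000)) = 3.5918696 − (-15.7498791)/(26.6576031) = 4.1826909
f(4.1826909) = 9.1757706
u₄ = 4.1826909 − 9.1757706·(4.1826909 − 3.5918696) / (9.1757706 − (-17.6593969)) = 4.1826909 − (5.4212405)/(26.8351675) = 3.9806709
f(3.9806709) = -0.9233221
u₅ = 3.9806709 − (-0.9233221)·(3.9806709 − 4.1826909) / (-0.9233221 − 9.1757706) = 3.9806709 − (0.1865295)/(-10.0990927) = 3.9991408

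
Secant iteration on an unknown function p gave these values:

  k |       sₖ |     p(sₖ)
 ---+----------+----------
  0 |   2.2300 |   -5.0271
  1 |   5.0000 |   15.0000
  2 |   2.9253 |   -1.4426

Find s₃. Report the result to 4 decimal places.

s₃ = 2.9253 − (-1.4426)·(2.9253 − 5.0000) / (-1.4426 − 15.0000)
   = 2.9253 − (2.992962)/(-16.442600) = 3.107325

3.1073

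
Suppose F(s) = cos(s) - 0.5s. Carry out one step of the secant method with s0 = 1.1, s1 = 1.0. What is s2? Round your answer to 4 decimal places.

1.0295

F(1.1) = -0.096404, F(1.0) = 0.040302
s2 = 1.000000 − 0.040302·(1.000000 − 1.100000) / (0.040302 − (-0.096404)) = 1.000000 − (-0.004030)/(0.136706) = 1.029481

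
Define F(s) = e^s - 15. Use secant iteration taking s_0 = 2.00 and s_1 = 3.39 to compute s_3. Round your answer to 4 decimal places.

F(2.00) = -7.610944, F(3.39) = 14.665952
s_2 = 3.390000 − 14.665952·(3.390000 − 2.000000) / (14.665952 − (-7.610944)) = 3.390000 − (20.385674)/(22.276896) = 2.474896
F(2.474896) = -3.119527
s_3 = 2.474896 − (-3.119527)·(2.474896 − 3.390000) / (-3.119527 − 14.665952) = 2.474896 − (2.854691)/(-17.785479) = 2.635403

2.6354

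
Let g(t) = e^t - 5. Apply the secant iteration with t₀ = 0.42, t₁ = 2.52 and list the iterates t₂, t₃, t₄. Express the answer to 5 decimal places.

1.08967, 1.39626, 1.67215

g(0.42) = -3.4780384, g(2.52) = 7.4285967
t₂ = 2.5200000 − 7.4285967·(2.5200000 − 0.4200000) / (7.4285967 − (-3.4780384)) = 2.5200000 − (15.6000530)/(10.9066351) = 1.0896732
g(1.0896732) = -2.0266979
t₃ = 1.0896732 − (-2.0266979)·(1.0896732 − 2.5200000) / (-2.0266979 − 7.4285967) = 1.0896732 − (2.8988404)/(-9.4552946) = 1.3962570
g(1.3962570) = -0.9599503
t₄ = 1.3962570 − (-0.9599503)·(1.3962570 − 1.0896732) / (-0.9599503 − (-2.0266979)) = 1.3962570 − (-0.2943053)/(1.0667476) = 1.6721472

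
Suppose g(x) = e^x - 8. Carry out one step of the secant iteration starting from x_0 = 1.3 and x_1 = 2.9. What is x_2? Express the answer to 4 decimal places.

1.7777

g(1.3) = -4.330703, g(2.9) = 10.174145
x_2 = 2.900000 − 10.174145·(2.900000 − 1.300000) / (10.174145 − (-4.330703)) = 2.900000 − (16.278633)/(14.504849) = 1.777711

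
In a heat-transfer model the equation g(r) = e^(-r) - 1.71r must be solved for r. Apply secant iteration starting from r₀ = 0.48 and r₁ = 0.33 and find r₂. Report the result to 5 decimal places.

g(0.48) = -0.2020166, g(0.33) = 0.1546237
r₂ = 0.3300000 − 0.1546237·(0.3300000 − 0.4800000) / (0.1546237 − (-0.2020166)) = 0.3300000 − (-0.0231936)/(0.3566403) = 0.3950335

0.39503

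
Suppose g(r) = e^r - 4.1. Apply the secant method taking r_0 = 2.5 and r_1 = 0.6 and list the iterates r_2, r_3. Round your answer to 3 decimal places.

g(2.5) = 8.08249, g(0.6) = -2.27788
r_2 = 0.60000 − (-2.27788)·(0.60000 − 2.50000) / (-2.27788 − 8.08249) = 0.60000 − (4.32797)/(-10.36038) = 1.01774
g(1.01774) = -1.33306
r_3 = 1.01774 − (-1.33306)·(1.01774 − 0.60000) / (-1.33306 − (-2.27788)) = 1.01774 − (-0.55688)/(0.94482) = 1.60714

1.018, 1.607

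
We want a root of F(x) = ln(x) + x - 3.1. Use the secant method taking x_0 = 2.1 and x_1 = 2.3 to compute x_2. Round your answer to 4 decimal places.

2.2774

F(2.1) = -0.258063, F(2.3) = 0.032909
x_2 = 2.300000 − 0.032909·(2.300000 − 2.100000) / (0.032909 − (-0.258063)) = 2.300000 − (0.006582)/(0.290972) = 2.277380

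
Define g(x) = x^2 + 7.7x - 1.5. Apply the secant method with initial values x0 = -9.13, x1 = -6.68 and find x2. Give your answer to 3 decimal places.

-7.705

g(-9.13) = 11.55590, g(-6.68) = -8.31360
x2 = -6.68000 − (-8.31360)·(-6.68000 − (-9.13000)) / (-8.31360 − 11.55590) = -6.68000 − (-20.36832)/(-19.86950) = -7.70510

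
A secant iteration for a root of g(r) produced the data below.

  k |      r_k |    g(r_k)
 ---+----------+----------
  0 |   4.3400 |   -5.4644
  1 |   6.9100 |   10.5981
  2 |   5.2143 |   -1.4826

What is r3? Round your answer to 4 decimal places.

5.4224

r3 = 5.2143 − (-1.4826)·(5.2143 − 6.9100) / (-1.4826 − 10.5981)
   = 5.2143 − (2.514045)/(-12.080700) = 5.422404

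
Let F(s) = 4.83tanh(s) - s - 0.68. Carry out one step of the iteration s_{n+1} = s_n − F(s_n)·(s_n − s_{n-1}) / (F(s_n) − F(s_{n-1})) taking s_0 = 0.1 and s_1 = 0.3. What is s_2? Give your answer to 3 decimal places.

0.182

F(0.1) = -0.29860, F(0.3) = 0.42704
s_2 = 0.30000 − 0.42704·(0.30000 − 0.10000) / (0.42704 − (-0.29860)) = 0.30000 − (0.08541)/(0.72564) = 0.18230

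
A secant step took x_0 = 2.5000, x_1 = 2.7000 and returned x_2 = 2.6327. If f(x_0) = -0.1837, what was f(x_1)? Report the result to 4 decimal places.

0.0932

The secant line through (2.5000, -0.1837) and (2.7000, f(x_1)) crosses zero at x_2 = 2.6327.
So (2.5000, -0.1837), (2.7000, f(x_1)), (2.6327, 0) are collinear:
f(x_1) = -0.1837 · (2.7000 − 2.6327) / (2.5000 − 2.6327) = -0.1837 · (0.067300)/(-0.132700) = 0.093165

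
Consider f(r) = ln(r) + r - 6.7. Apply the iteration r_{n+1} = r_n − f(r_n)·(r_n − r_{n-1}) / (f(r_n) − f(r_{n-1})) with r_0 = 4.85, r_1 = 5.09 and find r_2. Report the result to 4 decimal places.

5.0756

f(4.85) = -0.271021, f(5.09) = 0.017278
r_2 = 5.090000 − 0.017278·(5.090000 − 4.850000) / (0.017278 − (-0.271021)) = 5.090000 − (0.004147)/(0.288299) = 5.075617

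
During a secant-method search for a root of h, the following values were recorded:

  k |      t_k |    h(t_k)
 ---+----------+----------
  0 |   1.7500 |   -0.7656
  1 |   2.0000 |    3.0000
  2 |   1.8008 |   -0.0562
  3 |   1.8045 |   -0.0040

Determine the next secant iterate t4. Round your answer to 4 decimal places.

1.8048

t4 = 1.8045 − (-0.0040)·(1.8045 − 1.8008) / (-0.0040 − (-0.0562))
   = 1.8045 − (-0.000015)/(0.052200) = 1.804784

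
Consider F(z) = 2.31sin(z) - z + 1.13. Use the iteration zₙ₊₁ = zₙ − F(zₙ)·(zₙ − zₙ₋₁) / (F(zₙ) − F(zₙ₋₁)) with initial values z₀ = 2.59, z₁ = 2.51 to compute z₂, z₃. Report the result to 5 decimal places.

F(2.59) = -0.2494576, F(2.51) = -0.0161046
z₂ = 2.5100000 − (-0.0161046)·(2.5100000 − 2.5900000) / (-0.0161046 − (-0.2494576)) = 2.5100000 − (0.0012884)/(0.2333530) = 2.5044789
F(2.5044789) = -0.0003109
z₃ = 2.5044789 − (-0.0003109)·(2.5044789 − 2.5100000) / (-0.0003109 − (-0.0161046)) = 2.5044789 − (0.0000017)/(0.0157937) = 2.5043702

2.50448, 2.50437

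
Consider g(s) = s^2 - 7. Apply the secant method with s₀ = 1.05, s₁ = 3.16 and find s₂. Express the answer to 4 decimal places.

g(1.05) = -5.897500, g(3.16) = 2.985600
s₂ = 3.160000 − 2.985600·(3.160000 − 1.050000) / (2.985600 − (-5.897500)) = 3.160000 − (6.299616)/(8.883100) = 2.450831

2.4508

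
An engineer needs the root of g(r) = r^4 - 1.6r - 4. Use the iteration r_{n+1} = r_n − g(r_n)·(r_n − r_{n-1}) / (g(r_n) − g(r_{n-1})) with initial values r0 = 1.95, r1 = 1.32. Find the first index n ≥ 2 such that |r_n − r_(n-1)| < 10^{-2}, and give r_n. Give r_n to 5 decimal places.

n = 5, r_n = 1.60030

g(1.95) = 7.3390062, g(1.32) = -3.0760422
r2 = 1.3200000 − (-3.0760422)·(-0.6300000)/(-10.4150485) = 1.5060679;  |Δ| = 0.1860679
g(1.5060679) = -1.2647931
r3 = 1.5060679 − (-1.2647931)·(0.1860679)/(1.8112491) = 1.6359990;  |Δ| = 0.1299310
g(1.6359990) = 0.5460143
r4 = 1.6359990 − 0.5460143·(0.1299310)/(1.8108074) = 1.5968207;  |Δ| = 0.0391782
g(1.5968207) = -0.0532470
r5 = 1.5968207 − (-0.0532470)·(-0.0391782)/(-0.5992613) = 1.6003019;  |Δ| = 0.0034812
|r5 − r4| = 0.0034812 < 10^{-2}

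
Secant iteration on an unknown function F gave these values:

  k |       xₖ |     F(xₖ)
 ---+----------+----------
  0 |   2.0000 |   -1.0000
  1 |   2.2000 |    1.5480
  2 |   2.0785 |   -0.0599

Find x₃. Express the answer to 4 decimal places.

2.0830

x₃ = 2.0785 − (-0.0599)·(2.0785 − 2.2000) / (-0.0599 − 1.5480)
   = 2.0785 − (0.007278)/(-1.607900) = 2.083026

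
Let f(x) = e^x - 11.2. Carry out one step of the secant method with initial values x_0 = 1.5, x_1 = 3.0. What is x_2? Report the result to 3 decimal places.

f(1.5) = -6.71831, f(3.0) = 8.88554
x_2 = 3.00000 − 8.88554·(3.00000 − 1.50000) / (8.88554 − (-6.71831)) = 3.00000 − (13.32831)/(15.60385) = 2.14583

2.146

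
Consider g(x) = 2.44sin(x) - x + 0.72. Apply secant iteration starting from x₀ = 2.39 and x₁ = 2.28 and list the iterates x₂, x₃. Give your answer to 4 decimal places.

g(2.39) = -0.003960, g(2.28) = 0.291669
x₂ = 2.280000 − 0.291669·(2.280000 − 2.390000) / (0.291669 − (-0.003960)) = 2.280000 − (-0.032084)/(0.295629) = 2.388526
g(2.388526) = 0.000138
x₃ = 2.388526 − 0.000138·(2.388526 − 2.280000) / (0.000138 − 0.291669) = 2.388526 − (0.000015)/(-0.291531) = 2.388578

2.3885, 2.3886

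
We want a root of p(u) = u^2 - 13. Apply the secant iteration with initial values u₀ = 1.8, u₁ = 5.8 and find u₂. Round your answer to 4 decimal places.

p(1.8) = -9.760000, p(5.8) = 20.640000
u₂ = 5.800000 − 20.640000·(5.800000 − 1.800000) / (20.640000 − (-9.760000)) = 5.800000 − (82.560000)/(30.400000) = 3.084211

3.0842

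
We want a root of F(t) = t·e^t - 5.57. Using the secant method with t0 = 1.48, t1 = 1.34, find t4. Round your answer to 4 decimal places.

F(1.48) = 0.931560, F(1.34) = -0.452482
t2 = 1.340000 − (-0.452482)·(1.340000 − 1.480000) / (-0.452482 − 0.931560) = 1.340000 − (0.063347)/(-1.384041) = 1.385770
F(1.385770) = -0.029827
t3 = 1.385770 − (-0.029827)·(1.385770 − 1.340000) / (-0.029827 − (-0.452482)) = 1.385770 − (-0.001365)/(0.422655) = 1.389000
F(1.389000) = 0.001052
t4 = 1.389000 − 0.001052·(1.389000 − 1.385770) / (0.001052 − (-0.029827)) = 1.389000 − (0.000003)/(0.030878) = 1.388890

1.3889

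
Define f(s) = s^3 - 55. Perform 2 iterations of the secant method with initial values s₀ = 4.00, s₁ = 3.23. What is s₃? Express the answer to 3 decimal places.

3.808

f(4.00) = 9.00000, f(3.23) = -21.30173
s₂ = 3.23000 − (-21.30173)·(3.23000 − 4.00000) / (-21.30173 − 9.00000) = 3.23000 − (16.40233)/(-30.30173) = 3.77130
f(3.77130) = -1.36191
s₃ = 3.77130 − (-1.36191)·(3.77130 − 3.23000) / (-1.36191 − (-21.30173)) = 3.77130 − (-0.73720)/(19.93982) = 3.80827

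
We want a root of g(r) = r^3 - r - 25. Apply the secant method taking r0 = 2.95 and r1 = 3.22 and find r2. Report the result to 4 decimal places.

g(2.95) = -2.277625, g(3.22) = 5.166248
r2 = 3.220000 − 5.166248·(3.220000 − 2.950000) / (5.166248 − (-2.277625)) = 3.220000 − (1.394887)/(7.443873) = 3.032613

3.0326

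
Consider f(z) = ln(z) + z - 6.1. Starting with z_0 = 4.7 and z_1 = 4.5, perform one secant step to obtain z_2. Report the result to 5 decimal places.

4.57879

f(4.7) = 0.1475625, f(4.5) = -0.0959226
z_2 = 4.5000000 − (-0.0959226)·(4.5000000 − 4.7000000) / (-0.0959226 − 0.1475625) = 4.5000000 − (0.0191845)/(-0.2434851) = 4.5787913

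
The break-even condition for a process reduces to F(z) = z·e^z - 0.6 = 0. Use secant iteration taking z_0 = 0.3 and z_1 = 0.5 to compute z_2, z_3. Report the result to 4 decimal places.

F(0.3) = -0.195042, F(0.5) = 0.224361
z_2 = 0.500000 − 0.224361·(0.500000 − 0.300000) / (0.224361 − (-0.195042)) = 0.500000 − (0.044872)/(0.419403) = 0.393010
F(0.393010) = -0.017783
z_3 = 0.393010 − (-0.017783)·(0.393010 − 0.500000) / (-0.017783 − 0.224361) = 0.393010 − (0.001903)/(-0.242144) = 0.400867

0.3930, 0.4009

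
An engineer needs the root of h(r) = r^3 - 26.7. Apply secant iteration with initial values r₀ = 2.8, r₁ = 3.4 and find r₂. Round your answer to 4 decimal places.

2.9642

h(2.8) = -4.748000, h(3.4) = 12.604000
r₂ = 3.400000 − 12.604000·(3.400000 − 2.800000) / (12.604000 − (-4.748000)) = 3.400000 − (7.562400)/(17.352000) = 2.964177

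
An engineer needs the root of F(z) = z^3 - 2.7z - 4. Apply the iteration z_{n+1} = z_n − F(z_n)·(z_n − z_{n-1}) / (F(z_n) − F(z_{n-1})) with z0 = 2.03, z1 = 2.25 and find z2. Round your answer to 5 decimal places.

2.13095

F(2.03) = -1.1155730, F(2.25) = 1.3156250
z2 = 2.2500000 − 1.3156250·(2.2500000 − 2.0300000) / (1.3156250 − (-1.1155730)) = 2.2500000 − (0.2894375)/(2.4311980) = 2.1309486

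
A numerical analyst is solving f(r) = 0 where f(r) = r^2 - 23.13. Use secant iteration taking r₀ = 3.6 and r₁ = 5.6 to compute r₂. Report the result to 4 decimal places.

4.7054

f(3.6) = -10.170000, f(5.6) = 8.230000
r₂ = 5.600000 − 8.230000·(5.600000 − 3.600000) / (8.230000 − (-10.170000)) = 5.600000 − (16.460000)/(18.400000) = 4.705435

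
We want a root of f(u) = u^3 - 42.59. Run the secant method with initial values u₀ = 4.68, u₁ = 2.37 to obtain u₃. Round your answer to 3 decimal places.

f(4.68) = 59.91323, f(2.37) = -29.27795
u₂ = 2.37000 − (-29.27795)·(2.37000 − 4.68000) / (-29.27795 − 59.91323) = 2.37000 − (67.63206)/(-89.19118) = 3.12828
f(3.12828) = -11.97617
u₃ = 3.12828 − (-11.97617)·(3.12828 − 2.37000) / (-11.97617 − (-29.27795)) = 3.12828 − (-9.08131)/(17.30178) = 3.65316

3.653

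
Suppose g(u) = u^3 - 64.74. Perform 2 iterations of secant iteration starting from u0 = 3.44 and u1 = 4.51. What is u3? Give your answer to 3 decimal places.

g(3.44) = -24.03242, g(4.51) = 26.99385
u2 = 4.51000 − 26.99385·(4.51000 − 3.44000) / (26.99385 − (-24.03242)) = 4.51000 − (28.88342)/(51.02627) = 3.94395
g(3.94395) = -3.39288
u3 = 3.94395 − (-3.39288)·(3.94395 − 4.51000) / (-3.39288 − 26.99385) = 3.94395 − (1.92054)/(-30.38673) = 4.00715

4.007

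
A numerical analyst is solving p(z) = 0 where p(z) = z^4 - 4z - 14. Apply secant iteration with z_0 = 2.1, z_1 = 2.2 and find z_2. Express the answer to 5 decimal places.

2.18251

p(2.1) = -2.9519000, p(2.2) = 0.6256000
z_2 = 2.2000000 − 0.6256000·(2.2000000 − 2.1000000) / (0.6256000 − (-2.9519000)) = 2.2000000 − (0.0625600)/(3.5775000) = 2.1825129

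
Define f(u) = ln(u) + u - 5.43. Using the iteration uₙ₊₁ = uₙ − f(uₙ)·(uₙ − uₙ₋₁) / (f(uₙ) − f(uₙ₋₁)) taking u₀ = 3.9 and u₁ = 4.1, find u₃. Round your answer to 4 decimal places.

4.0350

f(3.9) = -0.169023, f(4.1) = 0.080987
u₂ = 4.100000 − 0.080987·(4.100000 − 3.900000) / (0.080987 − (-0.169023)) = 4.100000 − (0.016197)/(0.250010) = 4.035213
f(4.035213) = 0.000272
u₃ = 4.035213 − 0.000272·(4.035213 − 4.100000) / (0.000272 − 0.080987) = 4.035213 − (-0.000018)/(-0.080715) = 4.034995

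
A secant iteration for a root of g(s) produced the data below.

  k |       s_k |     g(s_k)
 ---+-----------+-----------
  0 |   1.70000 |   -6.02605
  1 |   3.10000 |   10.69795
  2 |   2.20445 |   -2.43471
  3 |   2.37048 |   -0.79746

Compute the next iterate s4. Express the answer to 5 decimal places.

s4 = 2.37048 − (-0.79746)·(2.37048 − 2.20445) / (-0.79746 − (-2.43471))
   = 2.37048 − (-0.1324023)/(1.6372500) = 2.4513487

2.45135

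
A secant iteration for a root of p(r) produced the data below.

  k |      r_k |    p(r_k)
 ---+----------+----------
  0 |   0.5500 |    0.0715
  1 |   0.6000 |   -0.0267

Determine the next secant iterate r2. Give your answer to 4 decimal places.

r2 = 0.6000 − (-0.0267)·(0.6000 − 0.5500) / (-0.0267 − 0.0715)
   = 0.6000 − (-0.001335)/(-0.098200) = 0.586405

0.5864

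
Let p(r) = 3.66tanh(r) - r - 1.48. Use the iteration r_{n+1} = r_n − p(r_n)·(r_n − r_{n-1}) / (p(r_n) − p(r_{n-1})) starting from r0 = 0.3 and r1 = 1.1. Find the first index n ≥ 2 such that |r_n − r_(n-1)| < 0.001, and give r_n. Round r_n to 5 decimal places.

n = 7, r_n = 0.67642

p(0.3) = -0.7137958, p(1.1) = 0.3498264
r2 = 1.1000000 − 0.3498264·(0.8000000)/(1.0636223) = 0.8368792;  |Δ| = 0.2631208
p(0.8368792) = 0.1871191
r3 = 0.8368792 − 0.1871191·(-0.2631208)/(-0.1627073) = 0.5342811;  |Δ| = 0.3025981
p(0.5342811) = -0.2258339
r4 = 0.5342811 − (-0.2258339)·(-0.3025981)/(-0.4129530) = 0.6997646;  |Δ| = 0.1654835
p(0.6997646) = 0.0316745
r5 = 0.6997646 − 0.0316745·(0.1654835)/(0.2575084) = 0.6794095;  |Δ| = 0.0203551
p(0.6794095) = 0.0041460
r6 = 0.6794095 − 0.0041460·(-0.0203551)/(-0.0275286) = 0.6763439;  |Δ| = 0.0030656
p(0.6763439) = -0.0001010
r7 = 0.6763439 − (-0.0001010)·(-0.0030656)/(-0.0042470) = 0.6764168;  |Δ| = 0.0000729
|r7 − r6| = 0.0000729 < 0.001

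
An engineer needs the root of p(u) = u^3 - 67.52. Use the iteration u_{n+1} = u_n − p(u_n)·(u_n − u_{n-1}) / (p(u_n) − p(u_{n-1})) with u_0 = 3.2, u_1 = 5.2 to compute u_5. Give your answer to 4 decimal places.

4.0720

p(3.2) = -34.752000, p(5.2) = 73.088000
u_2 = 5.200000 − 73.088000·(5.200000 − 3.200000) / (73.088000 − (-34.752000)) = 5.200000 − (146.176000)/(107.840000) = 3.844510
p(3.844510) = -10.697137
u_3 = 3.844510 − (-10.697137)·(3.844510 − 5.200000) / (-10.697137 − 73.088000) = 3.844510 − (14.499857)/(-83.785137) = 4.017570
p(4.017570) = -2.672910
u_4 = 4.017570 − (-2.672910)·(4.017570 − 3.844510) / (-2.672910 − (-10.697137)) = 4.017570 − (-0.462574)/(8.024226) = 4.075218
p(4.075218) = 0.158761
u_5 = 4.075218 − 0.158761·(4.075218 − 4.017570) / (0.158761 − (-2.672910)) = 4.075218 − (0.009152)/(2.831672) = 4.071986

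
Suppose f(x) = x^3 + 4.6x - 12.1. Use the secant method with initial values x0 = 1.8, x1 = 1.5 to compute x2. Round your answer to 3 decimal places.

f(1.8) = 2.01200, f(1.5) = -1.82500
x2 = 1.50000 − (-1.82500)·(1.50000 − 1.80000) / (-1.82500 − 2.01200) = 1.50000 − (0.54750)/(-3.83700) = 1.64269

1.643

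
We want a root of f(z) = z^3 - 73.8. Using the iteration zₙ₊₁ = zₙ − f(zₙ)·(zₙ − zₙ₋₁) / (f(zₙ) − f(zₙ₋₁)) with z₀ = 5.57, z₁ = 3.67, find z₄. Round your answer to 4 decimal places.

f(5.57) = 99.008693, f(3.67) = -24.369137
z₂ = 3.670000 − (-24.369137)·(3.670000 − 5.570000) / (-24.369137 − 99.008693) = 3.670000 − (46.301360)/(-123.377830) = 4.045281
f(4.045281) = -7.601813
z₃ = 4.045281 − (-7.601813)·(4.045281 − 3.670000) / (-7.601813 − (-24.369137)) = 4.045281 − (-2.852816)/(16.767324) = 4.215422
f(4.215422) = 1.107157
z₄ = 4.215422 − 1.107157·(4.215422 − 4.045281) / (1.107157 − (-7.601813)) = 4.215422 − (0.188373)/(8.708969) = 4.193793

4.1938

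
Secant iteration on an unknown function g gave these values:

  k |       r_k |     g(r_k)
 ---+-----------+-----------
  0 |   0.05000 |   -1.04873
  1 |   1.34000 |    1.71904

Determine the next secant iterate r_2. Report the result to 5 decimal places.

0.53879

r_2 = 1.34000 − 1.71904·(1.34000 − 0.05000) / (1.71904 − (-1.04873))
   = 1.34000 − (2.2175616)/(2.7677700) = 0.5387912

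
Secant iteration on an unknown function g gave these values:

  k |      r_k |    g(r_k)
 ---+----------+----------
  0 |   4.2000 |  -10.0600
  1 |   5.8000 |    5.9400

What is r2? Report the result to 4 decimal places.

r2 = 5.8000 − 5.9400·(5.8000 − 4.2000) / (5.9400 − (-10.0600))
   = 5.8000 − (9.504000)/(16.000000) = 5.206000

5.2060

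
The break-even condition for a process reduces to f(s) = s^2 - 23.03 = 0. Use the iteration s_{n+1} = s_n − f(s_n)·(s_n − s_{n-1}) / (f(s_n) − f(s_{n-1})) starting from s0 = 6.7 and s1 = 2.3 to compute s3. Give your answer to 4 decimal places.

4.9997

f(6.7) = 21.860000, f(2.3) = -17.740000
s2 = 2.300000 − (-17.740000)·(2.300000 − 6.700000) / (-17.740000 − 21.860000) = 2.300000 − (78.056000)/(-39.600000) = 4.271111
f(4.271111) = -4.787610
s3 = 4.271111 − (-4.787610)·(4.271111 − 2.300000) / (-4.787610 − (-17.740000)) = 4.271111 − (-9.436911)/(12.952390) = 4.999696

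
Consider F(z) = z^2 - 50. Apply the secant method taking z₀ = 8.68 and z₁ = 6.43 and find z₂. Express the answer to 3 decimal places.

7.003

F(8.68) = 25.34240, F(6.43) = -8.65510
z₂ = 6.43000 − (-8.65510)·(6.43000 − 8.68000) / (-8.65510 − 25.34240) = 6.43000 − (19.47398)/(-33.99750) = 7.00281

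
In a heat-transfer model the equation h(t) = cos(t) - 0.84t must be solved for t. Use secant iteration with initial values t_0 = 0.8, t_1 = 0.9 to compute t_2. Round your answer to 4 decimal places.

0.8155

h(0.8) = 0.024707, h(0.9) = -0.134390
t_2 = 0.900000 − (-0.134390)·(0.900000 − 0.800000) / (-0.134390 − 0.024707) = 0.900000 − (-0.013439)/(-0.159097) = 0.815529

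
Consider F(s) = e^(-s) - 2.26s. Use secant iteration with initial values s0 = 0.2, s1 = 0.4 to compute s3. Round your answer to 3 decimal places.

0.321

F(0.2) = 0.36673, F(0.4) = -0.23368
s2 = 0.40000 − (-0.23368)·(0.40000 − 0.20000) / (-0.23368 − 0.36673) = 0.40000 − (-0.04674)/(-0.60041) = 0.32216
F(0.32216) = -0.00350
s3 = 0.32216 − (-0.00350)·(0.32216 − 0.40000) / (-0.00350 − (-0.23368)) = 0.32216 − (0.00027)/(0.23018) = 0.32098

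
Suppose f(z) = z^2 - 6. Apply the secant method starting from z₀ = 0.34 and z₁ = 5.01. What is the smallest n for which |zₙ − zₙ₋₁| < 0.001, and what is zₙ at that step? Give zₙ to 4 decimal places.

n = 7, zₙ = 2.4495

f(0.34) = -5.884400, f(5.01) = 19.100100
z₂ = 5.010000 − 19.100100·(4.670000)/(24.984500) = 1.439888;  |Δ| = 3.570112
f(1.439888) = -3.926723
z₃ = 1.439888 − (-3.926723)·(-3.570112)/(-23.026823) = 2.048693;  |Δ| = 0.608805
f(2.048693) = -1.802858
z₄ = 2.048693 − (-1.802858)·(0.608805)/(2.123865) = 2.565481;  |Δ| = 0.516788
f(2.565481) = 0.581694
z₅ = 2.565481 − 0.581694·(0.516788)/(2.384552) = 2.439414;  |Δ| = 0.126067
f(2.439414) = -0.049257
z₆ = 2.439414 − (-0.049257)·(-0.126067)/(-0.630951) = 2.449256;  |Δ| = 0.009842
f(2.449256) = -0.001144
z₇ = 2.449256 − (-0.001144)·(0.009842)/(0.048113) = 2.449490;  |Δ| = 0.000234
|z₇ − z₆| = 0.000234 < 0.001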